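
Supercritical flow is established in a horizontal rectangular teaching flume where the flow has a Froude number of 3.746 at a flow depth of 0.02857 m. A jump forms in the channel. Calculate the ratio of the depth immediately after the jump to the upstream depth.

y₂/y₁ = 4.821

Fr₁ = 3.746 (given).
Conjugate-depth relation: y₂/y₁ = ½[√(1 + 8Fr₁²) − 1] = ½[√113.26 − 1] = 4.821.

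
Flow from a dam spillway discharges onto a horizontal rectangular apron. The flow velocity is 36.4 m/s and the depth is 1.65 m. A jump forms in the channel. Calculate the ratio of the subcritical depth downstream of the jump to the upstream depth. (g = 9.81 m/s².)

y₂/y₁ = 12.3

Fr₁ = V₁/√(g·y₁) = 36.4/√(9.81×1.65) = 9.05.
Conjugate-depth relation: y₂/y₁ = ½[√(1 + 8Fr₁²) − 1] = ½[√655.8 − 1] = 12.3.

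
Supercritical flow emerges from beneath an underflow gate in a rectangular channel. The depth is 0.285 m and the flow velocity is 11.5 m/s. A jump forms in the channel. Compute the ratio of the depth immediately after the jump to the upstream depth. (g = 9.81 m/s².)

Fr₁ = V₁/√(g·y₁) = 11.5/√(9.81×0.285) = 6.88.
From the momentum equation for a rectangular channel, y₂/y₁ = ½[√(1 + 8Fr₁²) − 1] = ½[√379.4 − 1] = 9.24.

y₂/y₁ = 9.24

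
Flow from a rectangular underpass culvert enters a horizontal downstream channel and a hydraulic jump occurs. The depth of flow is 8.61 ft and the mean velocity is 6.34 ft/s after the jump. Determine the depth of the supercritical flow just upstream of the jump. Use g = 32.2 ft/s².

y₁ = 2.02 ft

Fr₂ = V₂/√(g·y₂) = 6.34/√(32.2×8.61) = 0.381.
The Bélanger relation is symmetric: y₁/y₂ = ½[√(1 + 8Fr₂²) − 1] = ½[√2.160 − 1] = 0.235.
y₁ = 0.235 × 8.61 = 2.02 ft.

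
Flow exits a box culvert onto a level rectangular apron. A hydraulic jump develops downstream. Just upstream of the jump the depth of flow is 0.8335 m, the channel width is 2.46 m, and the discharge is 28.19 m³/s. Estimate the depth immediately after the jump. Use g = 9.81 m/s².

q = Q/b = 28.19/2.46 = 11.46 m²/s; V₁ = q/y₁ = 13.75 m/s. Fr₁ = V₁/√(g·y₁) = 4.808.
By Bélanger, y₂/y₁ = ½[√(1 + 8Fr₁²) − 1] = ½[√185.94 − 1] = 6.318.
y₂ = 6.318 × 0.8335 = 5.266 m.

y₂ = 5.266 m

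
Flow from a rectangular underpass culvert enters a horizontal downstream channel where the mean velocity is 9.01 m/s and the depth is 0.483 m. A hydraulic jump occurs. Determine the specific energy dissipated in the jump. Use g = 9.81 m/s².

Fr₁ = V₁/√(g·y₁) = 9.01/√(9.81×0.483) = 4.14.
From the momentum equation for a rectangular channel, y₂/y₁ = ½[√(1 + 8Fr₁²) − 1] = ½[√138.1 − 1] = 5.38.
y₂ = 5.38 × 0.483 = 2.60 m.
Head loss: ΔE = (y₂ − y₁)³/(4y₁y₂) = (2.60 − 0.483)³/(4×0.483×2.60) = 9.44/5.02 = 1.88 m.

ΔE = 1.88 m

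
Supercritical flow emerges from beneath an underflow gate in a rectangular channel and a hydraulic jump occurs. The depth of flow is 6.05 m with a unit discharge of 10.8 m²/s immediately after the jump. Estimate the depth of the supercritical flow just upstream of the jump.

V₂ = q/y₂ = 10.8/6.05 = 1.79 m/s; Fr₂ = V₂/√(g·y₂) = 0.232.
Since the conjugate-depth ratio holds either way, y₁/y₂ = ½[√(1 + 8Fr₂²) − 1] = ½[√1.430 − 1] = 0.0978.
y₁ = 0.0978 × 6.05 = 0.592 m.

y₁ = 0.592 m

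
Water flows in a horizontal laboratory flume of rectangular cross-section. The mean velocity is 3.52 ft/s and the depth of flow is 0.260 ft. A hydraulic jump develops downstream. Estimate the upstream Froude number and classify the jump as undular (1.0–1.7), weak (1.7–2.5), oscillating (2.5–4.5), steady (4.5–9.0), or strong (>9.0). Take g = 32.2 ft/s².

Fr₁ = 1.22; undular jump

Fr₁ = V₁/√(g·y₁) = 3.52/√(32.2×0.260) = 1.22.
Fr₁ = 1.22 lies in the undular range.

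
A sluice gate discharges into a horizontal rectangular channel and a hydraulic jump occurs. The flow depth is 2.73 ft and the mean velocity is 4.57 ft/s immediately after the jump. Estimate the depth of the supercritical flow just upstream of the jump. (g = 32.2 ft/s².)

Fr₂ = V₂/√(g·y₂) = 4.57/√(32.2×2.73) = 0.487.
The Bélanger relation is symmetric: y₁/y₂ = ½[√(1 + 8Fr₂²) − 1] = ½[√2.901 − 1] = 0.352.
y₁ = 0.352 × 2.73 = 0.960 ft.

y₁ = 0.960 ft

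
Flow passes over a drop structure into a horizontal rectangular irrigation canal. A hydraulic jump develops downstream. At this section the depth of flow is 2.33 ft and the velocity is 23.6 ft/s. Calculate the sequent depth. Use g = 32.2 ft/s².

Fr₁ = V₁/√(g·y₁) = 23.6/√(32.2×2.33) = 2.72.
Conjugate-depth relation: y₂/y₁ = ½[√(1 + 8Fr₁²) − 1] = ½[√60.39 − 1] = 3.39.
y₂ = 3.39 × 2.33 = 7.89 ft.

y₂ = 7.89 ft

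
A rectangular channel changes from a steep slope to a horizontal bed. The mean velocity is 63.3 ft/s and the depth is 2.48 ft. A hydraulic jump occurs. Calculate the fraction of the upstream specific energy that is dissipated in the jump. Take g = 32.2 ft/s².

ΔE/E₁ = 0.624 (62.4%)

Fr₁ = V₁/√(g·y₁) = 63.3/√(32.2×2.48) = 7.08.
By Bélanger, y₂/y₁ = ½[√(1 + 8Fr₁²) − 1] = ½[√402.4 − 1] = 9.53.
y₂ = 9.53 × 2.48 = 23.6 ft.
E₁ = y₁ + V₁²/2g = 64.7 ft. ΔE = (y₂ − y₁)³/(4y₁y₂) = 40.4 ft. ΔE/E₁ = 40.4/64.7 = 0.624.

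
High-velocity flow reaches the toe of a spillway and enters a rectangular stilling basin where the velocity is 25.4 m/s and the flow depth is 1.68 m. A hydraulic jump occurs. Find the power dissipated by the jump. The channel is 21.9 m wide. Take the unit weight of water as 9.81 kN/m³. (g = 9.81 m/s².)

Fr₁ = V₁/√(g·y₁) = 25.4/√(9.81×1.68) = 6.26.
Sequent-depth ratio: y₂/y₁ = ½[√(1 + 8Fr₁²) − 1] = ½[√314.2 − 1] = 8.36.
y₂ = 8.36 × 1.68 = 14.0 m.
Head loss: ΔE = (y₂ − y₁)³/(4y₁y₂) = (14.0 − 1.68)³/(4×1.68×14.0) = 1892/94.4 = 20.0 m.
q = V₁·y₁ = 25.4 × 1.68 = 42.7 m²/s. Q = q·b = 42.7 × 21.9 = 935 m³/s. P = γ·Q·ΔE = 9.81 × 935 × 20.0 = 183753 kW.

P = 183753 kW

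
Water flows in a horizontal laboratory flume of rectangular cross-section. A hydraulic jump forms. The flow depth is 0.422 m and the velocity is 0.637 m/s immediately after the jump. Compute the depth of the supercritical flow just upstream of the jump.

Fr₂ = V₂/√(g·y₂) = 0.637/√(9.81×0.422) = 0.313.
From the momentum equation (using Fr₂), y₁/y₂ = ½[√(1 + 8Fr₂²) − 1] = ½[√1.784 − 1] = 0.168.
y₁ = 0.168 × 0.422 = 0.0708 m.

y₁ = 0.0708 m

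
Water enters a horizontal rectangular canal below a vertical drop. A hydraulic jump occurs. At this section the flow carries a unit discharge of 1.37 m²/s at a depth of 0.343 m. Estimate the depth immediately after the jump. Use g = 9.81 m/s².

V₁ = q/y₁ = 1.37/0.343 = 3.99 m/s. Fr₁ = V₁/√(g·y₁) = 3.99/√(9.81×0.343) = 2.18.
From the momentum equation for a rectangular channel, y₂/y₁ = ½[√(1 + 8Fr₁²) − 1] = ½[√38.93 − 1] = 2.62.
y₂ = 2.62 × 0.343 = 0.899 m.

y₂ = 0.899 m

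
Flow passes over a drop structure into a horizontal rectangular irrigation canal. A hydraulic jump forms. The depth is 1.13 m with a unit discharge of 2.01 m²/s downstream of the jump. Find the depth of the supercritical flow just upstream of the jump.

y₁ = 0.459 m

V₂ = q/y₂ = 2.01/1.13 = 1.78 m/s; Fr₂ = V₂/√(g·y₂) = 0.534.
From the momentum equation (using Fr₂), y₁/y₂ = ½[√(1 + 8Fr₂²) − 1] = ½[√3.283 − 1] = 0.406.
y₁ = 0.406 × 1.13 = 0.459 m.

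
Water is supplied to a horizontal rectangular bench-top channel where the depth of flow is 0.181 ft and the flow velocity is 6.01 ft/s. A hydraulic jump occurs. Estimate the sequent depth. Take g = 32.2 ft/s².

y₂ = 0.553 ft

Fr₁ = V₁/√(g·y₁) = 6.01/√(32.2×0.181) = 2.49.
Conjugate-depth relation: y₂/y₁ = ½[√(1 + 8Fr₁²) − 1] = ½[√50.58 − 1] = 3.06.
y₂ = 3.06 × 0.181 = 0.553 ft.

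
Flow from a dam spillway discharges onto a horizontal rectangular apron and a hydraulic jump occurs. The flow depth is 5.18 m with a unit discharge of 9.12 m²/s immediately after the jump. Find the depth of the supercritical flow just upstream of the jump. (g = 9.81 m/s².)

y₁ = 0.569 m

V₂ = q/y₂ = 9.12/5.18 = 1.76 m/s; Fr₂ = V₂/√(g·y₂) = 0.247.
From the momentum equation (using Fr₂), y₁/y₂ = ½[√(1 + 8Fr₂²) − 1] = ½[√1.488 − 1] = 0.110.
y₁ = 0.110 × 5.18 = 0.569 m.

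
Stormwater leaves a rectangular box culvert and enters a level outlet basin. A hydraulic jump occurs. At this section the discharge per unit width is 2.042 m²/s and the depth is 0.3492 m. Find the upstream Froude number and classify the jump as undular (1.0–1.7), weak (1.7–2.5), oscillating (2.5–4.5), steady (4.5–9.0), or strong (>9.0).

V₁ = q/y₁ = 2.042/0.3492 = 5.848 m/s. Fr₁ = V₁/√(g·y₁) = 5.848/√(9.81×0.3492) = 3.159.
Fr₁ = 3.159 lies in the oscillating range.

Fr₁ = 3.159; oscillating jump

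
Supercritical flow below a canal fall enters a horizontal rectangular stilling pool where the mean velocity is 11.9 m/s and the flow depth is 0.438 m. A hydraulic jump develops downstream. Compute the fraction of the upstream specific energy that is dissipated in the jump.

Fr₁ = V₁/√(g·y₁) = 11.9/√(9.81×0.438) = 5.74.
Sequent-depth ratio: y₂/y₁ = ½[√(1 + 8Fr₁²) − 1] = ½[√264.7 − 1] = 7.63.
y₂ = 7.63 × 0.438 = 3.34 m.
E₁ = y₁ + V₁²/2g = 7.66 m. ΔE = (y₂ − y₁)³/(4y₁y₂) = 4.19 m. ΔE/E₁ = 4.19/7.66 = 0.547.

ΔE/E₁ = 0.547 (54.7%)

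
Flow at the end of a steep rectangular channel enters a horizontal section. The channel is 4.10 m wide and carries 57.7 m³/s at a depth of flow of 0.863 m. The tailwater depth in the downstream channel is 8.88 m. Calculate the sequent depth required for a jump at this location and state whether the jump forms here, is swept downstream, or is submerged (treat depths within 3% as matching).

y₂ = 6.42 m; the jump is submerged

q = Q/b = 57.7/4.10 = 14.1 m²/s; V₁ = q/y₁ = 16.3 m/s. Fr₁ = V₁/√(g·y₁) = 5.60.
By Bélanger, y₂/y₁ = ½[√(1 + 8Fr₁²) − 1] = ½[√252.3 − 1] = 7.44.
y₂ = 7.44 × 0.863 = 6.42 m.
Tailwater y_tw = 8.88 m: y_tw > y₂, so the jump is submerged.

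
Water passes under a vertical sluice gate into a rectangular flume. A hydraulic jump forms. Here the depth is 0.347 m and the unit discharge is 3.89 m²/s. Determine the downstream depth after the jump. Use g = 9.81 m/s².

y₂ = 2.81 m

V₁ = q/y₁ = 3.89/0.347 = 11.2 m/s. Fr₁ = V₁/√(g·y₁) = 11.2/√(9.81×0.347) = 6.08.
From the momentum equation for a rectangular channel, y₂/y₁ = ½[√(1 + 8Fr₁²) − 1] = ½[√296.3 − 1] = 8.11.
y₂ = 8.11 × 0.347 = 2.81 m.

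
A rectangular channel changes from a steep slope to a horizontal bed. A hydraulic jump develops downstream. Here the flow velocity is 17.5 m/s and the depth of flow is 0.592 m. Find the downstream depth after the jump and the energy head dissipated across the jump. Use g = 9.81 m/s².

y₂ = 5.79 m; ΔE = 10.2 m

Fr₁ = V₁/√(g·y₁) = 17.5/√(9.81×0.592) = 7.26.
By Bélanger, y₂/y₁ = ½[√(1 + 8Fr₁²) − 1] = ½[√422.9 − 1] = 9.78.
y₂ = 9.78 × 0.592 = 5.79 m.
Head loss: ΔE = (y₂ − y₁)³/(4y₁y₂) = (5.79 − 0.592)³/(4×0.592×5.79) = 141/13.7 = 10.2 m.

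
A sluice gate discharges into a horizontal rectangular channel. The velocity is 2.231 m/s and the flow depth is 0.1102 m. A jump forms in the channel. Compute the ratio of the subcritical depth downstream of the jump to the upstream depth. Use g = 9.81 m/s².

Fr₁ = V₁/√(g·y₁) = 2.231/√(9.81×0.1102) = 2.146.
Conjugate-depth relation: y₂/y₁ = ½[√(1 + 8Fr₁²) − 1] = ½[√37.833 − 1] = 2.575.

y₂/y₁ = 2.575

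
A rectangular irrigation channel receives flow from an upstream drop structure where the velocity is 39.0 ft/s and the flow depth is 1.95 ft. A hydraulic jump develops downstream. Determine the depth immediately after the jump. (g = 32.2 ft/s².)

Fr₁ = V₁/√(g·y₁) = 39.0/√(32.2×1.95) = 4.92.
Sequent-depth ratio: y₂/y₁ = ½[√(1 + 8Fr₁²) − 1] = ½[√194.8 − 1] = 6.48.
y₂ = 6.48 × 1.95 = 12.6 ft.

y₂ = 12.6 ft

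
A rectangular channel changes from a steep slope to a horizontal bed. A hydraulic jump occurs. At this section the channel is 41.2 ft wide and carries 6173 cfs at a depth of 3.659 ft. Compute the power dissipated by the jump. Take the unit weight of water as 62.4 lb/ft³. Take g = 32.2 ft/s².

q = Q/b = 6173/41.2 = 149.8 ft²/s; V₁ = q/y₁ = 40.95 ft/s. Fr₁ = V₁/√(g·y₁) = 3.772.
Sequent-depth ratio: y₂/y₁ = ½[√(1 + 8Fr₁²) − 1] = ½[√114.85 − 1] = 4.858.
y₂ = 4.858 × 3.659 = 17.78 ft.
V₂ = q/y₂ = 149.8/17.78 = 8.428 ft/s. E₁ = y₁ + V₁²/2g = 29.70 ft; E₂ = y₂ + V₂²/2g = 18.88 ft. ΔE = E₁ − E₂ = 10.82 ft.
P = γ·Q·ΔE/550 = 62.4 × 6173 × 10.82 / 550 = 7575 hp.

P = 7575 hp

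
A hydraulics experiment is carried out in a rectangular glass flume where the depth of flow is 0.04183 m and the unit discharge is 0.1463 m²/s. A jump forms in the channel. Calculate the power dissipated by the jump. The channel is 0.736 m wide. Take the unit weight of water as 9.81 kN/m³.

P = 0.3704 kW

V₁ = q/y₁ = 0.1463/0.04183 = 3.497 m/s. Fr₁ = V₁/√(g·y₁) = 3.497/√(9.81×0.04183) = 5.460.
By Bélanger, y₂/y₁ = ½[√(1 + 8Fr₁²) − 1] = ½[√239.48 − 1] = 7.238.
y₂ = 7.238 × 0.04183 = 0.3027 m.
Head loss: ΔE = (y₂ − y₁)³/(4y₁y₂) = (0.3027 − 0.04183)³/(4×0.04183×0.3027) = 0.01776/0.05066 = 0.3506 m.
Q = q·b = 0.1463 × 0.736 = 0.1077 m³/s. P = γ·Q·ΔE = 9.81 × 0.1077 × 0.3506 = 0.3704 kW.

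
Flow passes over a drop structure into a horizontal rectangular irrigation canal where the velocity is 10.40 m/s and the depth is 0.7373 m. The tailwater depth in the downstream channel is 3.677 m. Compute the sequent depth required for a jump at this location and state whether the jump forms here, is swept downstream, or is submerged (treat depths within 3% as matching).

Fr₁ = V₁/√(g·y₁) = 10.40/√(9.81×0.7373) = 3.867.
Sequent-depth ratio: y₂/y₁ = ½[√(1 + 8Fr₁²) − 1] = ½[√120.63 − 1] = 4.992.
y₂ = 4.992 × 0.7373 = 3.680 m.
Tailwater y_tw = 3.677 m: y_tw ≈ y₂, so the jump forms here.

y₂ = 3.680 m; the jump forms here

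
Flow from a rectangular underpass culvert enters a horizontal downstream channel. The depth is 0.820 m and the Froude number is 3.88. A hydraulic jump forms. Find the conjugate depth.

Fr₁ = 3.88 (given).
Conjugate-depth relation: y₂/y₁ = ½[√(1 + 8Fr₁²) − 1] = ½[√121.4 − 1] = 5.01.
y₂ = 5.01 × 0.820 = 4.11 m.

y₂ = 4.11 m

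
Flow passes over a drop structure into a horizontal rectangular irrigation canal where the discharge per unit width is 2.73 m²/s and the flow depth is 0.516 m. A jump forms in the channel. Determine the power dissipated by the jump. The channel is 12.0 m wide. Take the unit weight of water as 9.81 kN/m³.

V₁ = q/y₁ = 2.73/0.516 = 5.29 m/s. Fr₁ = V₁/√(g·y₁) = 5.29/√(9.81×0.516) = 2.35.
Conjugate-depth relation: y₂/y₁ = ½[√(1 + 8Fr₁²) − 1] = ½[√45.24 − 1] = 2.86.
y₂ = 2.86 × 0.516 = 1.48 m.
Head loss: ΔE = (y₂ − y₁)³/(4y₁y₂) = (1.48 − 0.516)³/(4×0.516×1.48) = 0.888/3.05 = 0.291 m.
Q = q·b = 2.73 × 12.0 = 32.8 m³/s. P = γ·Q·ΔE = 9.81 × 32.8 × 0.291 = 93.6 kW.

P = 93.6 kW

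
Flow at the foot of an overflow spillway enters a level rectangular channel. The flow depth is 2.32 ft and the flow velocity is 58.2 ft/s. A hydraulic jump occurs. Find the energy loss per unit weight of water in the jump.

Fr₁ = V₁/√(g·y₁) = 58.2/√(32.2×2.32) = 6.73.
By Bélanger, y₂/y₁ = ½[√(1 + 8Fr₁²) − 1] = ½[√363.7 − 1] = 9.04.
y₂ = 9.04 × 2.32 = 21.0 ft.
q = V₁·y₁ = 58.2 × 2.32 = 135 ft²/s. V₂ = q/y₂ = 135/21.0 = 6.44 ft/s. E₁ = y₁ + V₁²/2g = 54.9 ft; E₂ = y₂ + V₂²/2g = 21.6 ft. ΔE = E₁ − E₂ = 33.3 ft.

ΔE = 33.3 ft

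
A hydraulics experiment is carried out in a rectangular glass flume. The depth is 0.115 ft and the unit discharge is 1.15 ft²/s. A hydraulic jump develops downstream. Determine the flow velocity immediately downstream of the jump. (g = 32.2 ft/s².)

V₂ = 1.46 ft/s

V₁ = q/y₁ = 1.15/0.115 = 10.00 ft/s. Fr₁ = V₁/√(g·y₁) = 10.00/√(32.2×0.115) = 5.20.
By Bélanger, y₂/y₁ = ½[√(1 + 8Fr₁²) − 1] = ½[√217.0 − 1] = 6.87.
y₂ = 6.87 × 0.115 = 0.790 ft.
V₂ = q/y₂ = 1.15/0.790 = 1.46 ft/s.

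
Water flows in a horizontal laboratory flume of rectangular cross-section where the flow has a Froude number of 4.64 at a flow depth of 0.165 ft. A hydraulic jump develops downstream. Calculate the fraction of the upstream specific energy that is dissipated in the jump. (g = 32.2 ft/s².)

Fr₁ = 4.64 (given).
From the momentum equation for a rectangular channel, y₂/y₁ = ½[√(1 + 8Fr₁²) − 1] = ½[√173.2 − 1] = 6.08.
y₂ = 6.08 × 0.165 = 1.00 ft.
E₁ = y₁(1 + Fr₁²/2) = 0.165×(1 + 4.64²/2) = 1.94 ft. ΔE = (y₂ − y₁)³/(4y₁y₂) = 0.890 ft. ΔE/E₁ = 0.890/1.94 = 0.458.

ΔE/E₁ = 0.458 (45.8%)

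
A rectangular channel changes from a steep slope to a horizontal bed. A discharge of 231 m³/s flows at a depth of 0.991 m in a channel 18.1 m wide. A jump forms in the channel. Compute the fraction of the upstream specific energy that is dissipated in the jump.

ΔE/E₁ = 0.406 (40.6%)

q = Q/b = 231/18.1 = 12.8 m²/s; V₁ = q/y₁ = 12.9 m/s. Fr₁ = V₁/√(g·y₁) = 4.13.
By Bélanger, y₂/y₁ = ½[√(1 + 8Fr₁²) − 1] = ½[√137.5 − 1] = 5.36.
y₂ = 5.36 × 0.991 = 5.31 m.
E₁ = y₁ + V₁²/2g = 9.44 m. ΔE = (y₂ − y₁)³/(4y₁y₂) = 3.84 m. ΔE/E₁ = 3.84/9.44 = 0.406.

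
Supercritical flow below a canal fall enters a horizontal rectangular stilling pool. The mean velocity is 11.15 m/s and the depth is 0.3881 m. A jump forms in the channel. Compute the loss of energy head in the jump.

ΔE = 3.667 m

Fr₁ = V₁/√(g·y₁) = 11.15/√(9.81×0.3881) = 5.714.
From the momentum equation for a rectangular channel, y₂/y₁ = ½[√(1 + 8Fr₁²) − 1] = ½[√262.23 − 1] = 7.597.
y₂ = 7.597 × 0.3881 = 2.948 m.
q = V₁·y₁ = 11.15 × 0.3881 = 4.327 m²/s. V₂ = q/y₂ = 4.327/2.948 = 1.468 m/s. E₁ = y₁ + V₁²/2g = 6.725 m; E₂ = y₂ + V₂²/2g = 3.058 m. ΔE = E₁ − E₂ = 3.667 m.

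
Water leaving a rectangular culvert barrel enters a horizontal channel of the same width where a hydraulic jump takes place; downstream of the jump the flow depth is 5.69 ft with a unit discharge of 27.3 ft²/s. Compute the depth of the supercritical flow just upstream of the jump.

y₁ = 1.18 ft

V₂ = q/y₂ = 27.3/5.69 = 4.80 ft/s; Fr₂ = V₂/√(g·y₂) = 0.354.
Applying the sequent-depth relation in reverse, y₁/y₂ = ½[√(1 + 8Fr₂²) − 1] = ½[√2.005 − 1] = 0.208.
y₁ = 0.208 × 5.69 = 1.18 ft.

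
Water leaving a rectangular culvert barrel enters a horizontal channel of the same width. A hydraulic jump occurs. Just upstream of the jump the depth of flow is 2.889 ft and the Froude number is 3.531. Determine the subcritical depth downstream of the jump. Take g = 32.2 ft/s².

y₂ = 13.05 ft

Fr₁ = 3.531 (given).
By Bélanger, y₂/y₁ = ½[√(1 + 8Fr₁²) − 1] = ½[√100.74 − 1] = 4.519.
y₂ = 4.519 × 2.889 = 13.05 ft.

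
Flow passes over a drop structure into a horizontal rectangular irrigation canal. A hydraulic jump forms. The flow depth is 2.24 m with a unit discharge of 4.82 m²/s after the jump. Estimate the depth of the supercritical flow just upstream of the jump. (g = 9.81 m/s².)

V₂ = q/y₂ = 4.82/2.24 = 2.15 m/s; Fr₂ = V₂/√(g·y₂) = 0.459.
Applying the sequent-depth relation in reverse, y₁/y₂ = ½[√(1 + 8Fr₂²) − 1] = ½[√2.686 − 1] = 0.319.
y₁ = 0.319 × 2.24 = 0.715 m.

y₁ = 0.715 m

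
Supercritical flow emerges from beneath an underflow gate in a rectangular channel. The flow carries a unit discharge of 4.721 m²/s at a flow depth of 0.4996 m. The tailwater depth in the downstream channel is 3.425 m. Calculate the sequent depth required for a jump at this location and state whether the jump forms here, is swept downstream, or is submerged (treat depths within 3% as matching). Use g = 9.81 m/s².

y₂ = 2.776 m; the jump is submerged

V₁ = q/y₁ = 4.721/0.4996 = 9.450 m/s. Fr₁ = V₁/√(g·y₁) = 9.450/√(9.81×0.4996) = 4.268.
Sequent-depth ratio: y₂/y₁ = ½[√(1 + 8Fr₁²) − 1] = ½[√146.75 − 1] = 5.557.
y₂ = 5.557 × 0.4996 = 2.776 m.
Tailwater y_tw = 3.425 m: y_tw > y₂, so the jump is submerged.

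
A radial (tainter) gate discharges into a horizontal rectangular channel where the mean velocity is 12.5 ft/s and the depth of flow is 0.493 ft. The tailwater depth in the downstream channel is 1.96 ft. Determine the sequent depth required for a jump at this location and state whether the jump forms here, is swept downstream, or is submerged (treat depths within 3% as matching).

y₂ = 1.95 ft; the jump forms here

Fr₁ = V₁/√(g·y₁) = 12.5/√(32.2×0.493) = 3.14.
Bélanger equation: y₂/y₁ = ½[√(1 + 8Fr₁²) − 1] = ½[√79.74 − 1] = 3.96.
y₂ = 3.96 × 0.493 = 1.95 ft.
Tailwater y_tw = 1.96 ft: y_tw ≈ y₂, so the jump forms here.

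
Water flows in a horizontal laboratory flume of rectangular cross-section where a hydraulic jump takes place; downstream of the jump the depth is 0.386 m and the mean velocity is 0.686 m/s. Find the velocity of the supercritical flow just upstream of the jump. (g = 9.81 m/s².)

V₁ = 3.33 m/s

Fr₂ = V₂/√(g·y₂) = 0.686/√(9.81×0.386) = 0.353.
Applying the sequent-depth relation in reverse, y₁/y₂ = ½[√(1 + 8Fr₂²) − 1] = ½[√1.994 − 1] = 0.206.
y₁ = 0.206 × 0.386 = 0.0795 m.
V₁ = q/y₁ = 0.265/0.0795 = 3.33 m/s.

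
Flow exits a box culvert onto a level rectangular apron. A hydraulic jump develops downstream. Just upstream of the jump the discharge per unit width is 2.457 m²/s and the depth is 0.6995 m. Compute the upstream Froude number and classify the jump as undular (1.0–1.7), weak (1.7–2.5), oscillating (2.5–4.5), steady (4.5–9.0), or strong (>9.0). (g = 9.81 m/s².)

Fr₁ = 1.341; undular jump

V₁ = q/y₁ = 2.457/0.6995 = 3.513 m/s. Fr₁ = V₁/√(g·y₁) = 3.513/√(9.81×0.6995) = 1.341.
Fr₁ = 1.341 lies in the undular range.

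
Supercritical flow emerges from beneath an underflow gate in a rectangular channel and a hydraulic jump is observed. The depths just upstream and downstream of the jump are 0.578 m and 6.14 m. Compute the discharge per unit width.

For a rectangular channel the momentum equation gives q² = ½·g·y₁·y₂·(y₁ + y₂) = ½×9.81×0.578×6.14×6.72 = 117.
q = √117 = 10.8 m²/s.

q = 10.8 m²/s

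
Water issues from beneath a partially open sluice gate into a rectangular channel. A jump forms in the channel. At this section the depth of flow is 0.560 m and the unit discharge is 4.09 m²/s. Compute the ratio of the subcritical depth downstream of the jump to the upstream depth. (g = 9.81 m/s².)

y₂/y₁ = 3.94

V₁ = q/y₁ = 4.09/0.560 = 7.30 m/s. Fr₁ = V₁/√(g·y₁) = 7.30/√(9.81×0.560) = 3.12.
Bélanger equation: y₂/y₁ = ½[√(1 + 8Fr₁²) − 1] = ½[√78.68 − 1] = 3.94.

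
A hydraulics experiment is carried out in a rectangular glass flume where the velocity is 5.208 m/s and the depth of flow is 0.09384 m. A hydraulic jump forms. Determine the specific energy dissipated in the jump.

Fr₁ = V₁/√(g·y₁) = 5.208/√(9.81×0.09384) = 5.428.
Bélanger equation: y₂/y₁ = ½[√(1 + 8Fr₁²) − 1] = ½[√236.71 − 1] = 7.193.
y₂ = 7.193 × 0.09384 = 0.6750 m.
q = V₁·y₁ = 5.208 × 0.09384 = 0.4887 m²/s. V₂ = q/y₂ = 0.4887/0.6750 = 0.7241 m/s. E₁ = y₁ + V₁²/2g = 1.476 m; E₂ = y₂ + V₂²/2g = 0.7017 m. ΔE = E₁ − E₂ = 0.7746 m.

ΔE = 0.7746 m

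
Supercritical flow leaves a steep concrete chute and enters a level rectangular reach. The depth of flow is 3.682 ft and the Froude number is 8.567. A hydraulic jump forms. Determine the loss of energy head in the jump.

Fr₁ = 8.567 (given).
Conjugate-depth relation: y₂/y₁ = ½[√(1 + 8Fr₁²) − 1] = ½[√588.15 − 1] = 11.63.
y₂ = 11.63 × 3.682 = 42.81 ft.
Head loss: ΔE = (y₂ − y₁)³/(4y₁y₂) = (42.81 − 3.682)³/(4×3.682×42.81) = 59889/630.5 = 94.99 ft.

ΔE = 94.99 ft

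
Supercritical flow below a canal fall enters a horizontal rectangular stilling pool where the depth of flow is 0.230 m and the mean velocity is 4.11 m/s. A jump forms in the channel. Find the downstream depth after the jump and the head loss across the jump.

y₂ = 0.782 m; ΔE = 0.234 m

Fr₁ = V₁/√(g·y₁) = 4.11/√(9.81×0.230) = 2.74.
Sequent-depth ratio: y₂/y₁ = ½[√(1 + 8Fr₁²) − 1] = ½[√60.89 − 1] = 3.40.
y₂ = 3.40 × 0.230 = 0.782 m.
q = V₁·y₁ = 4.11 × 0.230 = 0.945 m²/s. V₂ = q/y₂ = 0.945/0.782 = 1.21 m/s. E₁ = y₁ + V₁²/2g = 1.09 m; E₂ = y₂ + V₂²/2g = 0.857 m. ΔE = E₁ − E₂ = 0.234 m.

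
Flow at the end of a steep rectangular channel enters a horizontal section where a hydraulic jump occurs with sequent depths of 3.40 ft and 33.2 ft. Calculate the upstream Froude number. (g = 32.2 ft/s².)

For a rectangular channel the momentum equation gives q² = ½·g·y₁·y₂·(y₁ + y₂) = ½×32.2×3.40×33.2×36.6 = 66516.
q = √66516 = 258 ft²/s.
V₁ = q/y₁ = 75.9 ft/s; Fr₁ = V₁/√(g·y₁) = 7.25.

Fr₁ = 7.25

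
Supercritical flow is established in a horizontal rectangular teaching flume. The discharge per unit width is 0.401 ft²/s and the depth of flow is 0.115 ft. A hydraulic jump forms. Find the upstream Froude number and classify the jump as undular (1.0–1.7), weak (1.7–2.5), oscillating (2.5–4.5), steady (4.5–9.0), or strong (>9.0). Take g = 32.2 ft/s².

Fr₁ = 1.81; weak jump

V₁ = q/y₁ = 0.401/0.115 = 3.49 ft/s. Fr₁ = V₁/√(g·y₁) = 3.49/√(32.2×0.115) = 1.81.
Fr₁ = 1.81 lies in the weak range.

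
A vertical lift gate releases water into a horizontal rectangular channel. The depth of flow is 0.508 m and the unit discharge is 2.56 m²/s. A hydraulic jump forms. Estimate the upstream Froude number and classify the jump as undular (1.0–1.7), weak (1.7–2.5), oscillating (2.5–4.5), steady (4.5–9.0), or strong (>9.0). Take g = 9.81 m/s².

Fr₁ = 2.26; weak jump

V₁ = q/y₁ = 2.56/0.508 = 5.04 m/s. Fr₁ = V₁/√(g·y₁) = 5.04/√(9.81×0.508) = 2.26.
Fr₁ = 2.26 lies in the weak range.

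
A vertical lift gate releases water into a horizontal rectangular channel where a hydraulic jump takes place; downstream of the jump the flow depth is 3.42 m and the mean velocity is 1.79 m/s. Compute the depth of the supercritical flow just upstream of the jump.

Fr₂ = V₂/√(g·y₂) = 1.79/√(9.81×3.42) = 0.309.
The Bélanger relation is symmetric: y₁/y₂ = ½[√(1 + 8Fr₂²) − 1] = ½[√1.764 − 1] = 0.164.
y₁ = 0.164 × 3.42 = 0.561 m.

y₁ = 0.561 m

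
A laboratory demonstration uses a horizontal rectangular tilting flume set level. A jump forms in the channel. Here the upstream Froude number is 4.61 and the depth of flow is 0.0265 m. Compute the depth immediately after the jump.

y₂ = 0.160 m

Fr₁ = 4.61 (given).
Conjugate-depth relation: y₂/y₁ = ½[√(1 + 8Fr₁²) − 1] = ½[√171.0 − 1] = 6.04.
y₂ = 6.04 × 0.0265 = 0.160 m.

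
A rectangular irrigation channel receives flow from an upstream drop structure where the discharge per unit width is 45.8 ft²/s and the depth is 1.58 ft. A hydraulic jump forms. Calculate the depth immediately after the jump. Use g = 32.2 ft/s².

V₁ = q/y₁ = 45.8/1.58 = 29.0 ft/s. Fr₁ = V₁/√(g·y₁) = 29.0/√(32.2×1.58) = 4.06.
Sequent-depth ratio: y₂/y₁ = ½[√(1 + 8Fr₁²) − 1] = ½[√133.1 − 1] = 5.27.
y₂ = 5.27 × 1.58 = 8.33 ft.

y₂ = 8.33 ft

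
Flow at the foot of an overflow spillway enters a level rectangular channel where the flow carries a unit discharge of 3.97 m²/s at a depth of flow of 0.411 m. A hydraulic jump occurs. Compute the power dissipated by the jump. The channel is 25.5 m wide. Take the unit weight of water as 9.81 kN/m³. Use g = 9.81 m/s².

P = 2433 kW

V₁ = q/y₁ = 3.97/0.411 = 9.66 m/s. Fr₁ = V₁/√(g·y₁) = 9.66/√(9.81×0.411) = 4.81.
Bélanger equation: y₂/y₁ = ½[√(1 + 8Fr₁²) − 1] = ½[√186.1 − 1] = 6.32.
y₂ = 6.32 × 0.411 = 2.60 m.
Head loss: ΔE = (y₂ − y₁)³/(4y₁y₂) = (2.60 − 0.411)³/(4×0.411×2.60) = 10.5/4.27 = 2.45 m.
Q = q·b = 3.97 × 25.5 = 101 m³/s. P = γ·Q·ΔE = 9.81 × 101 × 2.45 = 2433 kW.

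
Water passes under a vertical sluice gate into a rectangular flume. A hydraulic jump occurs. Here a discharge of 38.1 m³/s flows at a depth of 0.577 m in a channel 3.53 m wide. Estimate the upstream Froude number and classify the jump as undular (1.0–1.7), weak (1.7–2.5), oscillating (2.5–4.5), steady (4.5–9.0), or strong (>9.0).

Fr₁ = 7.86; steady jump

q = Q/b = 38.1/3.53 = 10.8 m²/s; V₁ = q/y₁ = 18.7 m/s. Fr₁ = V₁/√(g·y₁) = 7.86.
Fr₁ = 7.86 lies in the steady range.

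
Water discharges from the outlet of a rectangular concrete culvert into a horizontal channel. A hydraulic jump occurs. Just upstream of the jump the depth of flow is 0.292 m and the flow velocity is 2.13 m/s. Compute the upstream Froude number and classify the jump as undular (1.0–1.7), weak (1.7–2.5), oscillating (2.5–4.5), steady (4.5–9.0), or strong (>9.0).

Fr₁ = V₁/√(g·y₁) = 2.13/√(9.81×0.292) = 1.26.
Fr₁ = 1.26 lies in the undular range.

Fr₁ = 1.26; undular jump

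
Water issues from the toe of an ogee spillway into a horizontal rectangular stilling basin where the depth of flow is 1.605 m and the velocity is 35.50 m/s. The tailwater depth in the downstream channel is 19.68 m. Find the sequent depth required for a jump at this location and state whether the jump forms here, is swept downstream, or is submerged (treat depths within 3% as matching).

y₂ = 19.52 m; the jump forms here

Fr₁ = V₁/√(g·y₁) = 35.50/√(9.81×1.605) = 8.947.
Conjugate-depth relation: y₂/y₁ = ½[√(1 + 8Fr₁²) − 1] = ½[√641.33 − 1] = 12.16.
y₂ = 12.16 × 1.605 = 19.52 m.
Tailwater y_tw = 19.68 m: y_tw ≈ y₂, so the jump forms here.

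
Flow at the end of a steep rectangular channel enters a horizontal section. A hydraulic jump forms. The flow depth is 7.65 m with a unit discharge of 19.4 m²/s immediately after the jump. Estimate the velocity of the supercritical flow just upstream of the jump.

V₂ = q/y₂ = 19.4/7.65 = 2.54 m/s; Fr₂ = V₂/√(g·y₂) = 0.293.
The Bélanger relation is symmetric: y₁/y₂ = ½[√(1 + 8Fr₂²) − 1] = ½[√1.686 − 1] = 0.149.
y₁ = 0.149 × 7.65 = 1.14 m.
V₁ = q/y₁ = 19.4/1.14 = 17.0 m/s.

V₁ = 17.0 m/s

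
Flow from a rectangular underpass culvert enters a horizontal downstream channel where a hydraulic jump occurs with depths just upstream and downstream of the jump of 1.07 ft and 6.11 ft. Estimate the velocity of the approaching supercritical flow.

For a rectangular channel the momentum equation gives q² = ½·g·y₁·y₂·(y₁ + y₂) = ½×32.2×1.07×6.11×7.18 = 756.
q = √756 = 27.5 ft²/s.
V₁ = q/y₁ = 27.5/1.07 = 25.7 ft/s.

V₁ = 25.7 ft/s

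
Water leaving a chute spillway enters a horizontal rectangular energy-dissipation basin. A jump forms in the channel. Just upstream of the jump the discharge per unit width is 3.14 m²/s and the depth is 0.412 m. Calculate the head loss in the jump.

ΔE = 1.24 m

V₁ = q/y₁ = 3.14/0.412 = 7.62 m/s. Fr₁ = V₁/√(g·y₁) = 7.62/√(9.81×0.412) = 3.79.
Sequent-depth ratio: y₂/y₁ = ½[√(1 + 8Fr₁²) − 1] = ½[√116.0 − 1] = 4.88.
y₂ = 4.88 × 0.412 = 2.01 m.
Head loss: ΔE = (y₂ − y₁)³/(4y₁y₂) = (2.01 − 0.412)³/(4×0.412×2.01) = 4.10/3.32 = 1.24 m.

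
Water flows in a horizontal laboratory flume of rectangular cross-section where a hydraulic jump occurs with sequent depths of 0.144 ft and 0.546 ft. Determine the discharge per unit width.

For a rectangular channel the momentum equation gives q² = ½·g·y₁·y₂·(y₁ + y₂) = ½×32.2×0.144×0.546×0.690 = 0.873.
q = √0.873 = 0.935 ft²/s.

q = 0.935 ft²/s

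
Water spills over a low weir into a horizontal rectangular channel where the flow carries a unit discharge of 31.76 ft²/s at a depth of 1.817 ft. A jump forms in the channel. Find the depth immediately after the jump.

V₁ = q/y₁ = 31.76/1.817 = 17.48 ft/s. Fr₁ = V₁/√(g·y₁) = 17.48/√(32.2×1.817) = 2.285.
Bélanger equation: y₂/y₁ = ½[√(1 + 8Fr₁²) − 1] = ½[√42.776 − 1] = 2.770.
y₂ = 2.770 × 1.817 = 5.033 ft.

y₂ = 5.033 ft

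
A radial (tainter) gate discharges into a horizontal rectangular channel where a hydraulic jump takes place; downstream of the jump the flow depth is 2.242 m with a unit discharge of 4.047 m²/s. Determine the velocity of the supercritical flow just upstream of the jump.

V₁ = 7.549 m/s

V₂ = q/y₂ = 4.047/2.242 = 1.805 m/s; Fr₂ = V₂/√(g·y₂) = 0.3849.
The Bélanger relation is symmetric: y₁/y₂ = ½[√(1 + 8Fr₂²) − 1] = ½[√2.1852 − 1] = 0.2391.
y₁ = 0.2391 × 2.242 = 0.5361 m.
V₁ = q/y₁ = 4.047/0.5361 = 7.549 m/s.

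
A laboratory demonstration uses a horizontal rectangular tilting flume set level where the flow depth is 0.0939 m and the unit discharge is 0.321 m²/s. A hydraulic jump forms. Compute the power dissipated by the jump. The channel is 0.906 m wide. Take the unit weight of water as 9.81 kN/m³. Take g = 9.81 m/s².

P = 0.663 kW

V₁ = q/y₁ = 0.321/0.0939 = 3.42 m/s. Fr₁ = V₁/√(g·y₁) = 3.42/√(9.81×0.0939) = 3.56.
Conjugate-depth relation: y₂/y₁ = ½[√(1 + 8Fr₁²) − 1] = ½[√102.5 − 1] = 4.56.
y₂ = 4.56 × 0.0939 = 0.428 m.
Head loss: ΔE = (y₂ − y₁)³/(4y₁y₂) = (0.428 − 0.0939)³/(4×0.0939×0.428) = 0.0374/0.161 = 0.233 m.
Q = q·b = 0.321 × 0.906 = 0.291 m³/s. P = γ·Q·ΔE = 9.81 × 0.291 × 0.233 = 0.663 kW.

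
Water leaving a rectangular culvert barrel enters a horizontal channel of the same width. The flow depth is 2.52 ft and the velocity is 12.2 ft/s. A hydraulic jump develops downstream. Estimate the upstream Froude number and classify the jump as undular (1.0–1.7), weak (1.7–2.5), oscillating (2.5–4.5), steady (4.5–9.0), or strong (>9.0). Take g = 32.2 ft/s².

Fr₁ = 1.35; undular jump

Fr₁ = V₁/√(g·y₁) = 12.2/√(32.2×2.52) = 1.35.
Fr₁ = 1.35 lies in the undular range.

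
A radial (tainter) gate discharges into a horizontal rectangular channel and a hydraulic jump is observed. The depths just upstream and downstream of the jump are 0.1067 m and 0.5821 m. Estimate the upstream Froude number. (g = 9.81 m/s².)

For a rectangular channel the momentum equation gives q² = ½·g·y₁·y₂·(y₁ + y₂) = ½×9.81×0.1067×0.5821×0.6888 = 0.2098.
q = √0.2098 = 0.4581 m²/s.
V₁ = q/y₁ = 4.293 m/s; Fr₁ = V₁/√(g·y₁) = 4.196.

Fr₁ = 4.196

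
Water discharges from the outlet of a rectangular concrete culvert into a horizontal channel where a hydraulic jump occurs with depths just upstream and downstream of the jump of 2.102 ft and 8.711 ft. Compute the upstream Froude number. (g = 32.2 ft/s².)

Fr₁ = 3.265

For a rectangular channel the momentum equation gives q² = ½·g·y₁·y₂·(y₁ + y₂) = ½×32.2×2.102×8.711×10.81 = 3188.
q = √3188 = 56.46 ft²/s.
V₁ = q/y₁ = 26.86 ft/s; Fr₁ = V₁/√(g·y₁) = 3.265.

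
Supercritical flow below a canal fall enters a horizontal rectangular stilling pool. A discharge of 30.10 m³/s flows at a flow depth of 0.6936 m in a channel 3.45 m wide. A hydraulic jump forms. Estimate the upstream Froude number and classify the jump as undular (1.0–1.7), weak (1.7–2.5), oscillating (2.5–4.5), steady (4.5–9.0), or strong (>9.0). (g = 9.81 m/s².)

Fr₁ = 4.822; steady jump

q = Q/b = 30.10/3.45 = 8.725 m²/s; V₁ = q/y₁ = 12.58 m/s. Fr₁ = V₁/√(g·y₁) = 4.822.
Fr₁ = 4.822 lies in the steady range.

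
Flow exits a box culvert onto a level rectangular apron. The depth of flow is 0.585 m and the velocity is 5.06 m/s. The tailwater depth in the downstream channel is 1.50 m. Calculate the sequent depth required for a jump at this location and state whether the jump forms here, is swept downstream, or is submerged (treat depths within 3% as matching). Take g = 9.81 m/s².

y₂ = 1.48 m; the jump forms here

Fr₁ = V₁/√(g·y₁) = 5.06/√(9.81×0.585) = 2.11.
Sequent-depth ratio: y₂/y₁ = ½[√(1 + 8Fr₁²) − 1] = ½[√36.69 − 1] = 2.53.
y₂ = 2.53 × 0.585 = 1.48 m.
Tailwater y_tw = 1.50 m: y_tw ≈ y₂, so the jump forms here.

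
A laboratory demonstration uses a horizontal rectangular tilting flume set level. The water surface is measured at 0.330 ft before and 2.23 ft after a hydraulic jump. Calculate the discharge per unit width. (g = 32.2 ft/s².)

q = 5.51 ft²/s

For a rectangular channel the momentum equation gives q² = ½·g·y₁·y₂·(y₁ + y₂) = ½×32.2×0.330×2.23×2.56 = 30.3.
q = √30.3 = 5.51 ft²/s.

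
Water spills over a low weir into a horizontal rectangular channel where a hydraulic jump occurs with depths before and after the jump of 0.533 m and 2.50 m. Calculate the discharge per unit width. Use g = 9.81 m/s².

For a rectangular channel the momentum equation gives q² = ½·g·y₁·y₂·(y₁ + y₂) = ½×9.81×0.533×2.50×3.03 = 19.8.
q = √19.8 = 4.45 m²/s.

q = 4.45 m²/s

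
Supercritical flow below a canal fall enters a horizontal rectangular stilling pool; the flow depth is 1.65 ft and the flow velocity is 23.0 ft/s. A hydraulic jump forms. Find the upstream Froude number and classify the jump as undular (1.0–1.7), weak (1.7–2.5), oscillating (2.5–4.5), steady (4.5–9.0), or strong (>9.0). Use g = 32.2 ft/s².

Fr₁ = V₁/√(g·y₁) = 23.0/√(32.2×1.65) = 3.16.
Fr₁ = 3.16 lies in the oscillating range.

Fr₁ = 3.16; oscillating jump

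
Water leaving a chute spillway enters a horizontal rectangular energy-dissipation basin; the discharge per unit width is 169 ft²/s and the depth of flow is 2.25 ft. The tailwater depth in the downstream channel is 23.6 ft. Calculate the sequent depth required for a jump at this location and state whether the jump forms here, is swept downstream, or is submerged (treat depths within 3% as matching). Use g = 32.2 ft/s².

V₁ = q/y₁ = 169/2.25 = 75.1 ft/s. Fr₁ = V₁/√(g·y₁) = 75.1/√(32.2×2.25) = 8.82.
By Bélanger, y₂/y₁ = ½[√(1 + 8Fr₁²) − 1] = ½[√624.0 − 1] = 12.0.
y₂ = 12.0 × 2.25 = 27.0 ft.
Tailwater y_tw = 23.6 ft: y_tw < y₂, so the jump is swept downstream.

y₂ = 27.0 ft; the jump is swept downstream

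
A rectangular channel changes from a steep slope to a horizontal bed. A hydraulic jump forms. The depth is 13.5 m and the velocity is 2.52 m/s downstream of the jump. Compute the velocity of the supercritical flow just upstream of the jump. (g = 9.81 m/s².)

V₁ = 28.6 m/s

Fr₂ = V₂/√(g·y₂) = 2.52/√(9.81×13.5) = 0.219.
The Bélanger relation is symmetric: y₁/y₂ = ½[√(1 + 8Fr₂²) − 1] = ½[√1.384 − 1] = 0.0881.
y₁ = 0.0881 × 13.5 = 1.19 m.
V₁ = q/y₁ = 34.0/1.19 = 28.6 m/s.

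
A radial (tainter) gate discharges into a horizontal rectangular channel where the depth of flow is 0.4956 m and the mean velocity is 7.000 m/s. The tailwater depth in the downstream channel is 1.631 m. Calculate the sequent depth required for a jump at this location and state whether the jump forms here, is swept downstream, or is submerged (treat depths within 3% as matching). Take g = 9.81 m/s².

Fr₁ = V₁/√(g·y₁) = 7.000/√(9.81×0.4956) = 3.175.
By Bélanger, y₂/y₁ = ½[√(1 + 8Fr₁²) − 1] = ½[√81.628 − 1] = 4.017.
y₂ = 4.017 × 0.4956 = 1.991 m.
Tailwater y_tw = 1.631 m: y_tw < y₂, so the jump is swept downstream.

y₂ = 1.991 m; the jump is swept downstream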